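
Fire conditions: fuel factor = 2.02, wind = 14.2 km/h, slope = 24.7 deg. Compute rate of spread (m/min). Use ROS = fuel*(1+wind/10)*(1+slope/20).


Formula: ROS = fuel * (1 + wind/10) * (1 + slope/20)
Wind factor = 1 + 14.2/10 = 2.42
Slope factor = 1 + 24.7/20 = 2.235
ROS = 2.02 * 2.42 * 2.235 = 10.93 m/min

10.93


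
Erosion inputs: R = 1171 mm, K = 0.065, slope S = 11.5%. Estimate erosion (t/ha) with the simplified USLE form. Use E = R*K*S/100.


Formula: E = R * K * S / 100  (simplified USLE)
R * K = 1171 * 0.065 = 76.115
E = 76.115 * 11.5 / 100 = 8.75 t/ha

8.75


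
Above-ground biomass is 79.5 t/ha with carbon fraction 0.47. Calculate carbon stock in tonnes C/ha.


Formula: Carbon Stock = Biomass * Carbon Fraction
C = 79.5 t/ha * 0.47
C = 37.4 t C/ha

37.4


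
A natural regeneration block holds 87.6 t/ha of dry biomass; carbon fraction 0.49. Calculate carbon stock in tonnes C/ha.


Formula: Carbon Stock = Biomass * Carbon Fraction
C = 87.6 t/ha * 0.49
C = 42.9 t C/ha

42.9


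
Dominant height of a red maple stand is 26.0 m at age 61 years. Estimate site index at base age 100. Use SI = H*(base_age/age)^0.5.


Formula: SI = H_dom * (base_age / age)^0.5
Age ratio = 100 / 61 = 1.63934
sqrt(age_ratio) = 1.28037
SI = 26.0 * 1.28037 = 33.3 m

33.3


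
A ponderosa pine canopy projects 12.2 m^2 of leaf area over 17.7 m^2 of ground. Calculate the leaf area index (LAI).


Formula: LAI = total leaf area / ground area  (dimensionless)
LAI = 12.2 m^2 / 17.7 m^2
LAI = 0.69

0.69


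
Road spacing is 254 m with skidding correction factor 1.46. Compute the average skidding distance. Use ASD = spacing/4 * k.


Formula: ASD = (spacing / 4) * correction
Uncorrected distance = spacing / 4 = 254 / 4 = 63.5 m
ASD = 63.5 * 1.46 = 93 m

93


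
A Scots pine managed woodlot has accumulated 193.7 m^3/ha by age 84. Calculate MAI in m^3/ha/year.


Formula: MAI = Total Volume / Stand Age
MAI = 193.7 m^3/ha / 84 years
MAI = 2.31 m^3/ha/year

2.31


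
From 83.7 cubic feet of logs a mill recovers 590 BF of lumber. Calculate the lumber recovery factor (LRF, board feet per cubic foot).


Formula: LRF = Lumber Output (BF) / Log Input (ft^3)
LRF = 590 BF / 83.7 ft^3
LRF = 7.05 BF/ft^3

7.05


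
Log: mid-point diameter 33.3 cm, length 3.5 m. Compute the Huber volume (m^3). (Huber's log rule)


Huber: V = Am * L,  Am = pi*(Dm/200)^2
Am = pi*(33.3/200)^2 = 0.087092 m^2
V = 0.087092*3.5 = 0.3048 m^3

0.3048


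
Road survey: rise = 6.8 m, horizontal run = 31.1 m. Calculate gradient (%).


Formula: Gradient = rise / run * 100
Gradient = 6.8 / 31.1 * 100 = 21.9%

21.9


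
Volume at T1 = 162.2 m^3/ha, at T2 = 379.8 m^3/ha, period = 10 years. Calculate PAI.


Formula: PAI = (V_T2 - V_T1) / (T2 - T1)
Volume increment = 379.8 - 162.2 = 217.6 m^3/ha
PAI = 217.6 / 10 = 21.76 m^3/ha/year

21.76


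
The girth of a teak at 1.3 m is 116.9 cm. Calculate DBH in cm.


Formula: DBH = C / pi
DBH = 116.9 / pi
pi = 3.14159...
DBH = 37.2 cm

37.2


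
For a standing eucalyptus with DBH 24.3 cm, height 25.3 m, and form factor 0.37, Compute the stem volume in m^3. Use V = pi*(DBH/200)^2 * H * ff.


Formula: V = pi * (DBH/200)^2 * H * ff
Radius = DBH/200 = 24.3/200 = 0.1215 m
Radius^2 = 0.1215^2 = 0.01476225 m^2
V = pi * 0.01476225 * 25.3 * 0.37
V = 0.434 m^3

0.434


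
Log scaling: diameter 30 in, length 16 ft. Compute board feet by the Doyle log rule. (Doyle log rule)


Doyle: BF = (D - 4)^2 * L / 16
Adjusted diameter = 30 - 4 = 26 in
(D-4)^2 = 26^2 = 676
BF = 676 * 16 / 16 = 676 BF

676


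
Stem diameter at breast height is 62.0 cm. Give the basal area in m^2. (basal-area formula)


Formula: BA = pi * (DBH/2)^2 / 10000  (cm^2 to m^2)
Radius = DBH/2 = 62.0/2 = 31.0 cm
BA = pi * 31.0^2 / 10000
   = 3019.0705 cm^2 / 10000
   = 0.3019 m^2

0.3019


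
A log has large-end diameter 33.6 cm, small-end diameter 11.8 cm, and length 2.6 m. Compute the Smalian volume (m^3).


Smalian: V = (A1 + A2)/2 * L,  A = pi*(D/200)^2
A1 = pi*(33.6/200)^2 = 0.088668 m^2
A2 = pi*(11.8/200)^2 = 0.010936 m^2
V = (0.088668+0.010936)/2*2.6 = 0.1295 m^3

0.1295


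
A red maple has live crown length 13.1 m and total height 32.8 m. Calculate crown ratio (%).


Formula: Crown Ratio = (Crown Length / Total Height) * 100
CR = (13.1 m / 32.8 m) * 100
CR = 0.3994 * 100 = 39.9%

39.9


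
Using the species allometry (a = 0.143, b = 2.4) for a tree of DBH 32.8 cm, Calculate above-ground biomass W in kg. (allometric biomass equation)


Formula: W = a * DBH^b  (allometric power law)
DBH^b = 32.8^2.4 = 4346.0751
W = 0.143 * 4346.0751 = 621.5 kg

621.5


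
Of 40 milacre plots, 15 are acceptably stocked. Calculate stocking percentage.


Formula: Stocking % = stocked plots / total plots * 100
Stocking = 15 / 40 * 100
Stocking = 0.375 * 100 = 37.5%

37.5


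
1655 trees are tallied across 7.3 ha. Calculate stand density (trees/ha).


Formula: Stand Density = N_trees / Area_ha
Density = 1655 trees / 7.3 ha
Density = 227 trees/ha

227


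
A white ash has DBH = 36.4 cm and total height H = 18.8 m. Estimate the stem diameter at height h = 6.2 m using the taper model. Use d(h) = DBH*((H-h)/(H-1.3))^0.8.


Taper: d(h) = DBH * ((H - h) / (H - 1.3))^0.8
Numerator = H - h = 18.8 - 6.2 = 12.6 m
Denominator = H - 1.3 = 18.8 - 1.3 = 17.5 m
Ratio = 12.6 / 17.5 = 0.72
d = 36.4 * 0.72^0.8 = 28.0 cm

28.0


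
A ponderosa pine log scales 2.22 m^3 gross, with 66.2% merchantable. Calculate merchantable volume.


Formula: MV = V_total * (merchantable_pct / 100)
Merchantable fraction = 66.2% / 100 = 0.662
MV = 2.22 m^3 * 0.662 = 1.47 m^3

1.47


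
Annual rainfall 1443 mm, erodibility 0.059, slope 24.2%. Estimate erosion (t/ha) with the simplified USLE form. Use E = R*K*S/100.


Formula: E = R * K * S / 100  (simplified USLE)
R * K = 1443 * 0.059 = 85.137
E = 85.137 * 24.2 / 100 = 20.6 t/ha

20.6


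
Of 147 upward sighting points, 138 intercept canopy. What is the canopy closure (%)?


Formula: Canopy closure = covered points / total points * 100
Closure = 138 / 147 * 100
Closure = 0.9388 * 100 = 93.9%

93.9


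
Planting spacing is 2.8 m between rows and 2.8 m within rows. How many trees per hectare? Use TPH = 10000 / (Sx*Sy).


Formula: TPH = 10000 m^2/ha / (spacing_x * spacing_y)
Area per tree = 2.8 m * 2.8 m = 7.84 m^2
TPH = 10000 / 7.84 = 1276 trees/ha

1276


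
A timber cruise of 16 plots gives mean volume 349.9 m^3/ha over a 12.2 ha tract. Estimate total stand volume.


Formula: Total Volume = Mean Volume per ha * Total Area
Total Volume = 349.9 m^3/ha * 12.2 ha
Total Volume = 4269 m^3

4269


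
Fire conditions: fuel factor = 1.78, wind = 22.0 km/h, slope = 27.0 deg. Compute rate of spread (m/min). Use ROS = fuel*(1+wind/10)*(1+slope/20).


Formula: ROS = fuel * (1 + wind/10) * (1 + slope/20)
Wind factor = 1 + 22.0/10 = 3.2
Slope factor = 1 + 27.0/20 = 2.35
ROS = 1.78 * 3.2 * 2.35 = 13.39 m/min

13.39


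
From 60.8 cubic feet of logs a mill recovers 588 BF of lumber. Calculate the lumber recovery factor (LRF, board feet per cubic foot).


Formula: LRF = Lumber Output (BF) / Log Input (ft^3)
LRF = 588 BF / 60.8 ft^3
LRF = 9.67 BF/ft^3

9.67


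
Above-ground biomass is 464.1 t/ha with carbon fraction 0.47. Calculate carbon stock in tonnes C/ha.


Formula: Carbon Stock = Biomass * Carbon Fraction
C = 464.1 t/ha * 0.47
C = 218.1 t C/ha

218.1


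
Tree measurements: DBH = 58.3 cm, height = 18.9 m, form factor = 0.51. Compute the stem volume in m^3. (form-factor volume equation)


Formula: V = pi * (DBH/200)^2 * H * ff
Radius = DBH/200 = 58.3/200 = 0.2915 m
Radius^2 = 0.2915^2 = 0.08497225 m^2
V = pi * 0.08497225 * 18.9 * 0.51
V = 2.573 m^3

2.573


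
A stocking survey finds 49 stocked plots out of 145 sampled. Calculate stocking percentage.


Formula: Stocking % = stocked plots / total plots * 100
Stocking = 49 / 145 * 100
Stocking = 0.3379 * 100 = 33.8%

33.8


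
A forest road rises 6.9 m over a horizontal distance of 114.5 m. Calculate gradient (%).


Formula: Gradient = rise / run * 100
Gradient = 6.9 / 114.5 * 100 = 6.0%

6.0


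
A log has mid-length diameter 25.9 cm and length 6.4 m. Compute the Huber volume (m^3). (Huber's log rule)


Huber: V = Am * L,  Am = pi*(Dm/200)^2
Am = pi*(25.9/200)^2 = 0.052685 m^2
V = 0.052685*6.4 = 0.3372 m^3

0.3372


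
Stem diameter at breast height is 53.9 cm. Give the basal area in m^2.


Formula: BA = pi * (DBH/2)^2 / 10000  (cm^2 to m^2)
Radius = DBH/2 = 53.9/2 = 26.95 cm
BA = pi * 26.95^2 / 10000
   = 2281.7466 cm^2 / 10000
   = 0.2282 m^2

0.2282


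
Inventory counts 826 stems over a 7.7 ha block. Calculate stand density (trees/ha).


Formula: Stand Density = N_trees / Area_ha
Density = 826 trees / 7.7 ha
Density = 107 trees/ha

107


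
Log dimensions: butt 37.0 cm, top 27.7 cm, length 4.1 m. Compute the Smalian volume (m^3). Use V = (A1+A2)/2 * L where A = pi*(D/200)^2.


Smalian: V = (A1 + A2)/2 * L,  A = pi*(D/200)^2
A1 = pi*(37.0/200)^2 = 0.107521 m^2
A2 = pi*(27.7/200)^2 = 0.060263 m^2
V = (0.107521+0.060263)/2*4.1 = 0.344 m^3

0.344


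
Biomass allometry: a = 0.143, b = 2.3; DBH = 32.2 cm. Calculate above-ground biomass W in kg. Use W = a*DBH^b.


Formula: W = a * DBH^b  (allometric power law)
DBH^b = 32.2^2.3 = 2938.1131
W = 0.143 * 2938.1131 = 420.2 kg

420.2


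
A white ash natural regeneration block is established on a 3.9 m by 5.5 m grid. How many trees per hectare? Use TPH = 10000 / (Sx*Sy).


Formula: TPH = 10000 m^2/ha / (spacing_x * spacing_y)
Area per tree = 3.9 m * 5.5 m = 21.45 m^2
TPH = 10000 / 21.45 = 466 trees/ha

466


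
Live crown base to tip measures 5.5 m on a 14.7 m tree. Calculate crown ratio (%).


Formula: Crown Ratio = (Crown Length / Total Height) * 100
CR = (5.5 m / 14.7 m) * 100
CR = 0.3741 * 100 = 37.4%

37.4


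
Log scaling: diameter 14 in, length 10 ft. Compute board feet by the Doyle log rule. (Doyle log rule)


Doyle: BF = (D - 4)^2 * L / 16
Adjusted diameter = 14 - 4 = 10 in
(D-4)^2 = 10^2 = 100
BF = 100 * 10 / 16 = 63 BF

63


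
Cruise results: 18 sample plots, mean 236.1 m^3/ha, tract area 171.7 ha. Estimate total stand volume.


Formula: Total Volume = Mean Volume per ha * Total Area
Total Volume = 236.1 m^3/ha * 171.7 ha
Total Volume = 40538 m^3

40538


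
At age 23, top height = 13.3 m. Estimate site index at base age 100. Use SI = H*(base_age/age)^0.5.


Formula: SI = H_dom * (base_age / age)^0.5
Age ratio = 100 / 23 = 4.34783
sqrt(age_ratio) = 2.08514
SI = 13.3 * 2.08514 = 27.7 m

27.7


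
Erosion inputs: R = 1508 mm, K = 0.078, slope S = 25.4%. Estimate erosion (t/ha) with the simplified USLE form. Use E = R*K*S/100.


Formula: E = R * K * S / 100  (simplified USLE)
R * K = 1508 * 0.078 = 117.624
E = 117.624 * 25.4 / 100 = 29.88 t/ha

29.88


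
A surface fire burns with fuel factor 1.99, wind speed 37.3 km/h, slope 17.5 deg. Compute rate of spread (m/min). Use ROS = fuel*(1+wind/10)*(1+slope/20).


Formula: ROS = fuel * (1 + wind/10) * (1 + slope/20)
Wind factor = 1 + 37.3/10 = 4.73
Slope factor = 1 + 17.5/20 = 1.875
ROS = 1.99 * 4.73 * 1.875 = 17.65 m/min

17.65


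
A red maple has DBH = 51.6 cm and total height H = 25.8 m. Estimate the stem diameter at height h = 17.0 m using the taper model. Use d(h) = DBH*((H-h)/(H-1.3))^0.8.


Taper: d(h) = DBH * ((H - h) / (H - 1.3))^0.8
Numerator = H - h = 25.8 - 17.0 = 8.8 m
Denominator = H - 1.3 = 25.8 - 1.3 = 24.5 m
Ratio = 8.8 / 24.5 = 0.35918
d = 51.6 * 0.35918^0.8 = 22.7 cm

22.7


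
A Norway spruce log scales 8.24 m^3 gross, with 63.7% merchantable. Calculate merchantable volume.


Formula: MV = V_total * (merchantable_pct / 100)
Merchantable fraction = 63.7% / 100 = 0.637
MV = 8.24 m^3 * 0.637 = 5.249 m^3

5.249


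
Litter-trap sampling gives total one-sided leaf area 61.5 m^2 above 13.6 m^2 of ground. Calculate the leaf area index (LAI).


Formula: LAI = total leaf area / ground area  (dimensionless)
LAI = 61.5 m^2 / 13.6 m^2
LAI = 4.52

4.52


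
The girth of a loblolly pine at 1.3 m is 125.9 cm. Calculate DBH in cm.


Formula: DBH = C / pi
DBH = 125.9 / pi
pi = 3.14159...
DBH = 40.1 cm

40.1


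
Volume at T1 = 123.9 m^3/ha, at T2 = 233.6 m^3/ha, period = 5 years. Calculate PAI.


Formula: PAI = (V_T2 - V_T1) / (T2 - T1)
Volume increment = 233.6 - 123.9 = 109.7 m^3/ha
PAI = 109.7 / 5 = 21.94 m^3/ha/year

21.94


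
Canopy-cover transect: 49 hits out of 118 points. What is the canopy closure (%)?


Formula: Canopy closure = covered points / total points * 100
Closure = 49 / 118 * 100
Closure = 0.4153 * 100 = 41.5%

41.5


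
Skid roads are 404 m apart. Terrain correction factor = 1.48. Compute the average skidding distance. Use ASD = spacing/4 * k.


Formula: ASD = (spacing / 4) * correction
Uncorrected distance = spacing / 4 = 404 / 4 = 101 m
ASD = 101 * 1.48 = 149 m

149


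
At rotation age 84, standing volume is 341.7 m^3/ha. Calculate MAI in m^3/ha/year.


Formula: MAI = Total Volume / Stand Age
MAI = 341.7 m^3/ha / 84 years
MAI = 4.07 m^3/ha/year

4.07


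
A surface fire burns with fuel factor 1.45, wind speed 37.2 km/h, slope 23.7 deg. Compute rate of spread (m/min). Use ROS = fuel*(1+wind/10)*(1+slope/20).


Formula: ROS = fuel * (1 + wind/10) * (1 + slope/20)
Wind factor = 1 + 37.2/10 = 4.72
Slope factor = 1 + 23.7/20 = 2.185
ROS = 1.45 * 4.72 * 2.185 = 14.95 m/min

14.95


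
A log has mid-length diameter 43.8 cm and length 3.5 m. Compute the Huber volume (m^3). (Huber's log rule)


Huber: V = Am * L,  Am = pi*(Dm/200)^2
Am = pi*(43.8/200)^2 = 0.150674 m^2
V = 0.150674*3.5 = 0.5274 m^3

0.5274


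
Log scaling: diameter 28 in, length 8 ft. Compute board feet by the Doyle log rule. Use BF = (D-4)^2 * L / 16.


Doyle: BF = (D - 4)^2 * L / 16
Adjusted diameter = 28 - 4 = 24 in
(D-4)^2 = 24^2 = 576
BF = 576 * 8 / 16 = 288 BF

288


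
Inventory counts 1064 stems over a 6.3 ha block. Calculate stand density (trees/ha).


Formula: Stand Density = N_trees / Area_ha
Density = 1064 trees / 6.3 ha
Density = 169 trees/ha

169


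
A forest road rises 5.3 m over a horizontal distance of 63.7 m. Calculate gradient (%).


Formula: Gradient = rise / run * 100
Gradient = 5.3 / 63.7 * 100 = 8.3%

8.3


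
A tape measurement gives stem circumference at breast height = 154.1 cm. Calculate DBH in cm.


Formula: DBH = C / pi
DBH = 154.1 / pi
pi = 3.14159...
DBH = 49.1 cm

49.1


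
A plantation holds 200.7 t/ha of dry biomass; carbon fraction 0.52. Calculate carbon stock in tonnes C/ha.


Formula: Carbon Stock = Biomass * Carbon Fraction
C = 200.7 t/ha * 0.52
C = 104.4 t C/ha

104.4


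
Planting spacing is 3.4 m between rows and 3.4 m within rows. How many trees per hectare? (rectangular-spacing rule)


Formula: TPH = 10000 m^2/ha / (spacing_x * spacing_y)
Area per tree = 3.4 m * 3.4 m = 11.56 m^2
TPH = 10000 / 11.56 = 865 trees/ha

865


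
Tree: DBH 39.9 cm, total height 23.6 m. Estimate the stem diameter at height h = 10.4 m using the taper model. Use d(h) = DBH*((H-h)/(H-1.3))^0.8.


Taper: d(h) = DBH * ((H - h) / (H - 1.3))^0.8
Numerator = H - h = 23.6 - 10.4 = 13.2 m
Denominator = H - 1.3 = 23.6 - 1.3 = 22.3 m
Ratio = 13.2 / 22.3 = 0.59193
d = 39.9 * 0.59193^0.8 = 26.2 cm

26.2


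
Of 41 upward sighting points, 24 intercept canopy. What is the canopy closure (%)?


Formula: Canopy closure = covered points / total points * 100
Closure = 24 / 41 * 100
Closure = 0.5854 * 100 = 58.5%

58.5


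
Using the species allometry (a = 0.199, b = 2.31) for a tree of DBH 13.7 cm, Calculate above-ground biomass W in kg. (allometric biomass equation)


Formula: W = a * DBH^b  (allometric power law)
DBH^b = 13.7^2.31 = 422.4979
W = 0.199 * 422.4979 = 84.1 kg

84.1


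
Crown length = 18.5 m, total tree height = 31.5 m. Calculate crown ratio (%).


Formula: Crown Ratio = (Crown Length / Total Height) * 100
CR = (18.5 m / 31.5 m) * 100
CR = 0.5873 * 100 = 58.7%

58.7


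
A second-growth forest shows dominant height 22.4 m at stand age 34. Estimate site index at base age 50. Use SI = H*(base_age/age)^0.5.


Formula: SI = H_dom * (base_age / age)^0.5
Age ratio = 50 / 34 = 1.47059
sqrt(age_ratio) = 1.21268
SI = 22.4 * 1.21268 = 27.2 m

27.2


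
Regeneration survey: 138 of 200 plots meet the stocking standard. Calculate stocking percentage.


Formula: Stocking % = stocked plots / total plots * 100
Stocking = 138 / 200 * 100
Stocking = 0.69 * 100 = 69.0%

69.0


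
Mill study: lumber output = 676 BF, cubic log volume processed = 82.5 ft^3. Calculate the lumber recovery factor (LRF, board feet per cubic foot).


Formula: LRF = Lumber Output (BF) / Log Input (ft^3)
LRF = 676 BF / 82.5 ft^3
LRF = 8.19 BF/ft^3

8.19


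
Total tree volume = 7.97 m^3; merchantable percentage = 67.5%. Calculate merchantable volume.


Formula: MV = V_total * (merchantable_pct / 100)
Merchantable fraction = 67.5% / 100 = 0.675
MV = 7.97 m^3 * 0.675 = 5.38 m^3

5.38


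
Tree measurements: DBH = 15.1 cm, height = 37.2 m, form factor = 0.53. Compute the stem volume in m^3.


Formula: V = pi * (DBH/200)^2 * H * ff
Radius = DBH/200 = 15.1/200 = 0.0755 m
Radius^2 = 0.0755^2 = 0.00570025 m^2
V = pi * 0.00570025 * 37.2 * 0.53
V = 0.353 m^3

0.353


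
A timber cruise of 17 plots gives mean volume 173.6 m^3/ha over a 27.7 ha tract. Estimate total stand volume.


Formula: Total Volume = Mean Volume per ha * Total Area
Total Volume = 173.6 m^3/ha * 27.7 ha
Total Volume = 4809 m^3

4809


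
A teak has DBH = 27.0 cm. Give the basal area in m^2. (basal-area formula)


Formula: BA = pi * (DBH/2)^2 / 10000  (cm^2 to m^2)
Radius = DBH/2 = 27.0/2 = 13.5 cm
BA = pi * 13.5^2 / 10000
   = 572.5553 cm^2 / 10000
   = 0.0573 m^2

0.0573


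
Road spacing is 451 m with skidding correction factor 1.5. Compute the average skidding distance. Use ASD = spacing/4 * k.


Formula: ASD = (spacing / 4) * correction
Uncorrected distance = spacing / 4 = 451 / 4 = 112.75 m
ASD = 112.75 * 1.5 = 169 m

169


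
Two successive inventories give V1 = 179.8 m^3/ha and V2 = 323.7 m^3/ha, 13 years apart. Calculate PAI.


Formula: PAI = (V_T2 - V_T1) / (T2 - T1)
Volume increment = 323.7 - 179.8 = 143.9 m^3/ha
PAI = 143.9 / 13 = 11.07 m^3/ha/year

11.07


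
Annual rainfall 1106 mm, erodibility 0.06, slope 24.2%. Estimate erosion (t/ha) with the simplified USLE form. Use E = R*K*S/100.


Formula: E = R * K * S / 100  (simplified USLE)
R * K = 1106 * 0.06 = 66.36
E = 66.36 * 24.2 / 100 = 16.06 t/ha

16.06


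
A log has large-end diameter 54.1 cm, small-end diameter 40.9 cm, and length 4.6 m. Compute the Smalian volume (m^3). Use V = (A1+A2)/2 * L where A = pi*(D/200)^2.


Smalian: V = (A1 + A2)/2 * L,  A = pi*(D/200)^2
A1 = pi*(54.1/200)^2 = 0.229871 m^2
A2 = pi*(40.9/200)^2 = 0.131382 m^2
V = (0.229871+0.131382)/2*4.6 = 0.8309 m^3

0.8309


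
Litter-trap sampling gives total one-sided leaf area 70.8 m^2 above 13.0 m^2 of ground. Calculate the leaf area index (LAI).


Formula: LAI = total leaf area / ground area  (dimensionless)
LAI = 70.8 m^2 / 13.0 m^2
LAI = 5.45

5.45


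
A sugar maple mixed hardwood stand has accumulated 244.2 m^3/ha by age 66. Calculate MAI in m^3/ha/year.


Formula: MAI = Total Volume / Stand Age
MAI = 244.2 m^3/ha / 66 years
MAI = 3.7 m^3/ha/year

3.7


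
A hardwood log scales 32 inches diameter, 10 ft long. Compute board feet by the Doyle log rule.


Doyle: BF = (D - 4)^2 * L / 16
Adjusted diameter = 32 - 4 = 28 in
(D-4)^2 = 28^2 = 784
BF = 784 * 10 / 16 = 490 BF

490


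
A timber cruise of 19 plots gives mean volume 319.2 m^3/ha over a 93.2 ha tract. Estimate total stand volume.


Formula: Total Volume = Mean Volume per ha * Total Area
Total Volume = 319.2 m^3/ha * 93.2 ha
Total Volume = 29749 m^3

29749


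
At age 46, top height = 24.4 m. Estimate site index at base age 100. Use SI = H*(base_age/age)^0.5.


Formula: SI = H_dom * (base_age / age)^0.5
Age ratio = 100 / 46 = 2.17391
sqrt(age_ratio) = 1.47442
SI = 24.4 * 1.47442 = 36.0 m

36.0


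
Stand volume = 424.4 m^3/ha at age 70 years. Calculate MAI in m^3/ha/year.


Formula: MAI = Total Volume / Stand Age
MAI = 424.4 m^3/ha / 70 years
MAI = 6.06 m^3/ha/year

6.06


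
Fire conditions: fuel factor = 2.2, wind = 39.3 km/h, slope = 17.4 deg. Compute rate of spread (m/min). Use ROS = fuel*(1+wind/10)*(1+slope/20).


Formula: ROS = fuel * (1 + wind/10) * (1 + slope/20)
Wind factor = 1 + 39.3/10 = 4.93
Slope factor = 1 + 17.4/20 = 1.87
ROS = 2.2 * 4.93 * 1.87 = 20.28 m/min

20.28


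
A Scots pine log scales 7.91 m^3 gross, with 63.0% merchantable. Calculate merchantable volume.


Formula: MV = V_total * (merchantable_pct / 100)
Merchantable fraction = 63.0% / 100 = 0.63
MV = 7.91 m^3 * 0.63 = 4.983 m^3

4.983


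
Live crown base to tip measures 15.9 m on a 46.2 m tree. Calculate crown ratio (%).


Formula: Crown Ratio = (Crown Length / Total Height) * 100
CR = (15.9 m / 46.2 m) * 100
CR = 0.3442 * 100 = 34.4%

34.4


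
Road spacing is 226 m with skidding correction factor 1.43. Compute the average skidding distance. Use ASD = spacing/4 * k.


Formula: ASD = (spacing / 4) * correction
Uncorrected distance = spacing / 4 = 226 / 4 = 56.5 m
ASD = 56.5 * 1.43 = 81 m

81


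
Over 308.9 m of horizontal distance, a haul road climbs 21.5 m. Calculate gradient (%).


Formula: Gradient = rise / run * 100
Gradient = 21.5 / 308.9 * 100 = 7.0%

7.0


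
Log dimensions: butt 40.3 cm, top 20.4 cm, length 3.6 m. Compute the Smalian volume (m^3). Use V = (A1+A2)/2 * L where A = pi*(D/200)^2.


Smalian: V = (A1 + A2)/2 * L,  A = pi*(D/200)^2
A1 = pi*(40.3/200)^2 = 0.127556 m^2
A2 = pi*(20.4/200)^2 = 0.032685 m^2
V = (0.127556+0.032685)/2*3.6 = 0.2884 m^3

0.2884


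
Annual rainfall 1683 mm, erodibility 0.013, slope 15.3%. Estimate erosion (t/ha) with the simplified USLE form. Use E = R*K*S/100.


Formula: E = R * K * S / 100  (simplified USLE)
R * K = 1683 * 0.013 = 21.879
E = 21.879 * 15.3 / 100 = 3.35 t/ha

3.35


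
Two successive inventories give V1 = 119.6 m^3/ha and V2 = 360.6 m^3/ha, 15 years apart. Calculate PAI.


Formula: PAI = (V_T2 - V_T1) / (T2 - T1)
Volume increment = 360.6 - 119.6 = 241.0 m^3/ha
PAI = 241.0 / 15 = 16.07 m^3/ha/year

16.07


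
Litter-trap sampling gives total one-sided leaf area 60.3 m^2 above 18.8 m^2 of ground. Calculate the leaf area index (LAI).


Formula: LAI = total leaf area / ground area  (dimensionless)
LAI = 60.3 m^2 / 18.8 m^2
LAI = 3.21

3.21


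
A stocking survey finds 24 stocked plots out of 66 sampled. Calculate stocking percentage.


Formula: Stocking % = stocked plots / total plots * 100
Stocking = 24 / 66 * 100
Stocking = 0.3636 * 100 = 36.4%

36.4


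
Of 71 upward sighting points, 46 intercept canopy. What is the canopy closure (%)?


Formula: Canopy closure = covered points / total points * 100
Closure = 46 / 71 * 100
Closure = 0.6479 * 100 = 64.8%

64.8


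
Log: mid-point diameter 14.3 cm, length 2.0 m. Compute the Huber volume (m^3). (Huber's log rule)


Huber: V = Am * L,  Am = pi*(Dm/200)^2
Am = pi*(14.3/200)^2 = 0.016061 m^2
V = 0.016061*2.0 = 0.0321 m^3

0.0321


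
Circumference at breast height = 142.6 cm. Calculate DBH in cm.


Formula: DBH = C / pi
DBH = 142.6 / pi
pi = 3.14159...
DBH = 45.4 cm

45.4


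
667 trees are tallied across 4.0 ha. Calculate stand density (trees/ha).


Formula: Stand Density = N_trees / Area_ha
Density = 667 trees / 4.0 ha
Density = 167 trees/ha

167


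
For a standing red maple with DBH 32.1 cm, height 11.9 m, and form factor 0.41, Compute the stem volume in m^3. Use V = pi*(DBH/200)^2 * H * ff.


Formula: V = pi * (DBH/200)^2 * H * ff
Radius = DBH/200 = 32.1/200 = 0.1605 m
Radius^2 = 0.1605^2 = 0.02576025 m^2
V = pi * 0.02576025 * 11.9 * 0.41
V = 0.395 m^3

0.395


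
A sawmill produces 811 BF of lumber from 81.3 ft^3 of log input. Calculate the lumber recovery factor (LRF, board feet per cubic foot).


Formula: LRF = Lumber Output (BF) / Log Input (ft^3)
LRF = 811 BF / 81.3 ft^3
LRF = 9.98 BF/ft^3

9.98


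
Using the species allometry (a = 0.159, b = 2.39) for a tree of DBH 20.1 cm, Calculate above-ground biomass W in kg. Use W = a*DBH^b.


Formula: W = a * DBH^b  (allometric power law)
DBH^b = 20.1^2.39 = 1302.0827
W = 0.159 * 1302.0827 = 207.0 kg

207.0


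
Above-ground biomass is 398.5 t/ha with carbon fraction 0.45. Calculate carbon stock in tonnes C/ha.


Formula: Carbon Stock = Biomass * Carbon Fraction
C = 398.5 t/ha * 0.45
C = 179.3 t C/ha

179.3


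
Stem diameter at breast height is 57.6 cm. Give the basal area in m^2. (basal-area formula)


Formula: BA = pi * (DBH/2)^2 / 10000  (cm^2 to m^2)
Radius = DBH/2 = 57.6/2 = 28.8 cm
BA = pi * 28.8^2 / 10000
   = 2605.7626 cm^2 / 10000
   = 0.2606 m^2

0.2606


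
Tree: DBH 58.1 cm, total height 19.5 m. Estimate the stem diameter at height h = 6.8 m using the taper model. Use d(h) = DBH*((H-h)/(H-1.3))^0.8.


Taper: d(h) = DBH * ((H - h) / (H - 1.3))^0.8
Numerator = H - h = 19.5 - 6.8 = 12.7 m
Denominator = H - 1.3 = 19.5 - 1.3 = 18.2 m
Ratio = 12.7 / 18.2 = 0.6978
d = 58.1 * 0.6978^0.8 = 43.6 cm

43.6


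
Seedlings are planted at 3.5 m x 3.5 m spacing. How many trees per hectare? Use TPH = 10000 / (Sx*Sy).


Formula: TPH = 10000 m^2/ha / (spacing_x * spacing_y)
Area per tree = 3.5 m * 3.5 m = 12.25 m^2
TPH = 10000 / 12.25 = 816 trees/ha

816


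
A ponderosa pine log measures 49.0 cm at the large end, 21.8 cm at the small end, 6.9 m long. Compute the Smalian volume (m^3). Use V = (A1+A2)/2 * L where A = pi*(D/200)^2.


Smalian: V = (A1 + A2)/2 * L,  A = pi*(D/200)^2
A1 = pi*(49.0/200)^2 = 0.188574 m^2
A2 = pi*(21.8/200)^2 = 0.037325 m^2
V = (0.188574+0.037325)/2*6.9 = 0.7794 m^3

0.7794


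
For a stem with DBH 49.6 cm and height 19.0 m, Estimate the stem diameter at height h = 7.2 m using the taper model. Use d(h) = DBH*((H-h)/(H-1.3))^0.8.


Taper: d(h) = DBH * ((H - h) / (H - 1.3))^0.8
Numerator = H - h = 19.0 - 7.2 = 11.8 m
Denominator = H - 1.3 = 19.0 - 1.3 = 17.7 m
Ratio = 11.8 / 17.7 = 0.66667
d = 49.6 * 0.66667^0.8 = 35.9 cm

35.9


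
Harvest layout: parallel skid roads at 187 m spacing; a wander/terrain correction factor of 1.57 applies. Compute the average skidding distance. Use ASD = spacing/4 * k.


Formula: ASD = (spacing / 4) * correction
Uncorrected distance = spacing / 4 = 187 / 4 = 46.75 m
ASD = 46.75 * 1.57 = 73 m

73


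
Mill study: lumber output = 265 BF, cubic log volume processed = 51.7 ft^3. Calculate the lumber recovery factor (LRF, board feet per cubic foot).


Formula: LRF = Lumber Output (BF) / Log Input (ft^3)
LRF = 265 BF / 51.7 ft^3
LRF = 5.13 BF/ft^3

5.13


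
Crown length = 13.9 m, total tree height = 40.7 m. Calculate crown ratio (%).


Formula: Crown Ratio = (Crown Length / Total Height) * 100
CR = (13.9 m / 40.7 m) * 100
CR = 0.3415 * 100 = 34.2%

34.2


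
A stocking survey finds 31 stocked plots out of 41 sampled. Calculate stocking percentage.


Formula: Stocking % = stocked plots / total plots * 100
Stocking = 31 / 41 * 100
Stocking = 0.7561 * 100 = 75.6%

75.6


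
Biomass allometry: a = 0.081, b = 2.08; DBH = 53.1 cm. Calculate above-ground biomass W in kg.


Formula: W = a * DBH^b  (allometric power law)
DBH^b = 53.1^2.08 = 3874.33
W = 0.081 * 3874.33 = 313.8 kg

313.8


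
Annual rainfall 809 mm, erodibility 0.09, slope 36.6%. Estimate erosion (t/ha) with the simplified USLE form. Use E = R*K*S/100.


Formula: E = R * K * S / 100  (simplified USLE)
R * K = 809 * 0.09 = 72.81
E = 72.81 * 36.6 / 100 = 26.65 t/ha

26.65


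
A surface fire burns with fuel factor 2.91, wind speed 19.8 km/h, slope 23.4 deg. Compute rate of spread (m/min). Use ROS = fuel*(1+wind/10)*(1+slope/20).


Formula: ROS = fuel * (1 + wind/10) * (1 + slope/20)
Wind factor = 1 + 19.8/10 = 2.98
Slope factor = 1 + 23.4/20 = 2.17
ROS = 2.91 * 2.98 * 2.17 = 18.82 m/min

18.82


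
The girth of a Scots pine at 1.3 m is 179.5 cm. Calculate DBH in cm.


Formula: DBH = C / pi
DBH = 179.5 / pi
pi = 3.14159...
DBH = 57.1 cm

57.1


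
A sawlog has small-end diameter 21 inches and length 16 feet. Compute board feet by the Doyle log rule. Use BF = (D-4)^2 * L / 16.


Doyle: BF = (D - 4)^2 * L / 16
Adjusted diameter = 21 - 4 = 17 in
(D-4)^2 = 17^2 = 289
BF = 289 * 16 / 16 = 289 BF

289


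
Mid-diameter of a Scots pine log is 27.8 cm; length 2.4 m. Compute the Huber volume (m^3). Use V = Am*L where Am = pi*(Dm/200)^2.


Huber: V = Am * L,  Am = pi*(Dm/200)^2
Am = pi*(27.8/200)^2 = 0.060699 m^2
V = 0.060699*2.4 = 0.1457 m^3

0.1457


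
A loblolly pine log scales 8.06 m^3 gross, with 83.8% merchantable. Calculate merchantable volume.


Formula: MV = V_total * (merchantable_pct / 100)
Merchantable fraction = 83.8% / 100 = 0.838
MV = 8.06 m^3 * 0.838 = 6.754 m^3

6.754


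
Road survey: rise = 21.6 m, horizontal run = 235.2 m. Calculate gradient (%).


Formula: Gradient = rise / run * 100
Gradient = 21.6 / 235.2 * 100 = 9.2%

9.2


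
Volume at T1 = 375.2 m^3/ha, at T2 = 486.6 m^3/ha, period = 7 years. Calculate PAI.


Formula: PAI = (V_T2 - V_T1) / (T2 - T1)
Volume increment = 486.6 - 375.2 = 111.4 m^3/ha
PAI = 111.4 / 7 = 15.91 m^3/ha/year

15.91


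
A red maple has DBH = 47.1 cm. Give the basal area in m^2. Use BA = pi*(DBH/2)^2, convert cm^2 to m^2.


Formula: BA = pi * (DBH/2)^2 / 10000  (cm^2 to m^2)
Radius = DBH/2 = 47.1/2 = 23.55 cm
BA = pi * 23.55^2 / 10000
   = 1742.3351 cm^2 / 10000
   = 0.1742 m^2

0.1742


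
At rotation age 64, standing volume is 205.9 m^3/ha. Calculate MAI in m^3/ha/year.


Formula: MAI = Total Volume / Stand Age
MAI = 205.9 m^3/ha / 64 years
MAI = 3.22 m^3/ha/year

3.22


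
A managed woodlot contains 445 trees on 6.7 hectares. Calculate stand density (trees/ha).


Formula: Stand Density = N_trees / Area_ha
Density = 445 trees / 6.7 ha
Density = 66 trees/ha

66


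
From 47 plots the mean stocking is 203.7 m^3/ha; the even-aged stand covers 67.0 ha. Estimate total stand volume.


Formula: Total Volume = Mean Volume per ha * Total Area
Total Volume = 203.7 m^3/ha * 67.0 ha
Total Volume = 13648 m^3

13648


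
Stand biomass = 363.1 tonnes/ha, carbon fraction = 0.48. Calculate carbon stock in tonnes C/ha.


Formula: Carbon Stock = Biomass * Carbon Fraction
C = 363.1 t/ha * 0.48
C = 174.3 t C/ha

174.3


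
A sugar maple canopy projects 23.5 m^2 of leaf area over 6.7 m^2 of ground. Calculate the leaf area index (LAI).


Formula: LAI = total leaf area / ground area  (dimensionless)
LAI = 23.5 m^2 / 6.7 m^2
LAI = 3.51

3.51


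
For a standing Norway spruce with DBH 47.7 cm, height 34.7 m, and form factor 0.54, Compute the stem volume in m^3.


Formula: V = pi * (DBH/200)^2 * H * ff
Radius = DBH/200 = 47.7/200 = 0.2385 m
Radius^2 = 0.2385^2 = 0.05688225 m^2
V = pi * 0.05688225 * 34.7 * 0.54
V = 3.348 m^3

3.348


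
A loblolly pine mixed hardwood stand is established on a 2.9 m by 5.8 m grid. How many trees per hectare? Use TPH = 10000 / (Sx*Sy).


Formula: TPH = 10000 m^2/ha / (spacing_x * spacing_y)
Area per tree = 2.9 m * 5.8 m = 16.82 m^2
TPH = 10000 / 16.82 = 595 trees/ha

595


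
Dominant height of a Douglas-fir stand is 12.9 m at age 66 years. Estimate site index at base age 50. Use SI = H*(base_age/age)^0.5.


Formula: SI = H_dom * (base_age / age)^0.5
Age ratio = 50 / 66 = 0.75758
sqrt(age_ratio) = 0.87039
SI = 12.9 * 0.87039 = 11.2 m

11.2


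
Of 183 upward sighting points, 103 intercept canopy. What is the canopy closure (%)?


Formula: Canopy closure = covered points / total points * 100
Closure = 103 / 183 * 100
Closure = 0.5628 * 100 = 56.3%

56.3


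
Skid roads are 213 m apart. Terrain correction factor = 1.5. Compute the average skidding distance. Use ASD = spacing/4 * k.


Formula: ASD = (spacing / 4) * correction
Uncorrected distance = spacing / 4 = 213 / 4 = 53.25 m
ASD = 53.25 * 1.5 = 80 m

80


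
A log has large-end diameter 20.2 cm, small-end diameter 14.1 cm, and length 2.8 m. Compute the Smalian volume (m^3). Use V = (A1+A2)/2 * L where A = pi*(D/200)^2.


Smalian: V = (A1 + A2)/2 * L,  A = pi*(D/200)^2
A1 = pi*(20.2/200)^2 = 0.032047 m^2
A2 = pi*(14.1/200)^2 = 0.015615 m^2
V = (0.032047+0.015615)/2*2.8 = 0.0667 m^3

0.0667


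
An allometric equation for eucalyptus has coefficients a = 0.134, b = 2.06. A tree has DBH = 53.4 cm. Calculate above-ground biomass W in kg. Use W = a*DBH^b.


Formula: W = a * DBH^b  (allometric power law)
DBH^b = 53.4^2.06 = 3620.2202
W = 0.134 * 3620.2202 = 485.1 kg

485.1


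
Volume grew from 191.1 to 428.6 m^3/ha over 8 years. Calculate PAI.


Formula: PAI = (V_T2 - V_T1) / (T2 - T1)
Volume increment = 428.6 - 191.1 = 237.5 m^3/ha
PAI = 237.5 / 8 = 29.69 m^3/ha/year

29.69


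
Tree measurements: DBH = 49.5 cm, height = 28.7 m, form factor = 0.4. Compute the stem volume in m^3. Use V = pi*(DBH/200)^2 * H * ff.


Formula: V = pi * (DBH/200)^2 * H * ff
Radius = DBH/200 = 49.5/200 = 0.2475 m
Radius^2 = 0.2475^2 = 0.06125625 m^2
V = pi * 0.06125625 * 28.7 * 0.4
V = 2.209 m^3

2.209


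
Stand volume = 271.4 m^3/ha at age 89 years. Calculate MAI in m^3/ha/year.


Formula: MAI = Total Volume / Stand Age
MAI = 271.4 m^3/ha / 89 years
MAI = 3.05 m^3/ha/year

3.05


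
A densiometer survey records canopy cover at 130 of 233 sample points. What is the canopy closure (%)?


Formula: Canopy closure = covered points / total points * 100
Closure = 130 / 233 * 100
Closure = 0.5579 * 100 = 55.8%

55.8


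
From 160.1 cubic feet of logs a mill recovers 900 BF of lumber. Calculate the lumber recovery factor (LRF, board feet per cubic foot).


Formula: LRF = Lumber Output (BF) / Log Input (ft^3)
LRF = 900 BF / 160.1 ft^3
LRF = 5.62 BF/ft^3

5.62


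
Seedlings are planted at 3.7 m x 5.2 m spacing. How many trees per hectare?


Formula: TPH = 10000 m^2/ha / (spacing_x * spacing_y)
Area per tree = 3.7 m * 5.2 m = 19.24 m^2
TPH = 10000 / 19.24 = 520 trees/ha

520


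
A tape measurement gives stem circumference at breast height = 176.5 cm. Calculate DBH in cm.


Formula: DBH = C / pi
DBH = 176.5 / pi
pi = 3.14159...
DBH = 56.2 cm

56.2


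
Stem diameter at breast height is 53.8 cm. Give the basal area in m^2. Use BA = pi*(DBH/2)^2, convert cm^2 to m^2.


Formula: BA = pi * (DBH/2)^2 / 10000  (cm^2 to m^2)
Radius = DBH/2 = 53.8/2 = 26.9 cm
BA = pi * 26.9^2 / 10000
   = 2273.2879 cm^2 / 10000
   = 0.2273 m^2

0.2273


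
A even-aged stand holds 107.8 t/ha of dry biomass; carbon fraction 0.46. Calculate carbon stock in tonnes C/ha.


Formula: Carbon Stock = Biomass * Carbon Fraction
C = 107.8 t/ha * 0.46
C = 49.6 t C/ha

49.6


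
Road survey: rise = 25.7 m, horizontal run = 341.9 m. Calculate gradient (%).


Formula: Gradient = rise / run * 100
Gradient = 25.7 / 341.9 * 100 = 7.5%

7.5


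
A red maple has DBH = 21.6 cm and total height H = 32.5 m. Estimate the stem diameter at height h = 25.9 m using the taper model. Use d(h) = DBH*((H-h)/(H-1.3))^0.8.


Taper: d(h) = DBH * ((H - h) / (H - 1.3))^0.8
Numerator = H - h = 32.5 - 25.9 = 6.6 m
Denominator = H - 1.3 = 32.5 - 1.3 = 31.2 m
Ratio = 6.6 / 31.2 = 0.21154
d = 21.6 * 0.21154^0.8 = 6.2 cm

6.2


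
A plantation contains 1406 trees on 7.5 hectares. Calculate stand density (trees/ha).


Formula: Stand Density = N_trees / Area_ha
Density = 1406 trees / 7.5 ha
Density = 187 trees/ha

187


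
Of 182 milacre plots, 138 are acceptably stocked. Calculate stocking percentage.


Formula: Stocking % = stocked plots / total plots * 100
Stocking = 138 / 182 * 100
Stocking = 0.7582 * 100 = 75.8%

75.8


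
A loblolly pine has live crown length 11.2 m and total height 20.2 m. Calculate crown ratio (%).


Formula: Crown Ratio = (Crown Length / Total Height) * 100
CR = (11.2 m / 20.2 m) * 100
CR = 0.5545 * 100 = 55.4%

55.4


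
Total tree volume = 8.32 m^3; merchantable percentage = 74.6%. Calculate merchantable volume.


Formula: MV = V_total * (merchantable_pct / 100)
Merchantable fraction = 74.6% / 100 = 0.746
MV = 8.32 m^3 * 0.746 = 6.207 m^3

6.207


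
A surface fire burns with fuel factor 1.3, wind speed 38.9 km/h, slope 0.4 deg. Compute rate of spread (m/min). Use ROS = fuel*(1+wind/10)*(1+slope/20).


Formula: ROS = fuel * (1 + wind/10) * (1 + slope/20)
Wind factor = 1 + 38.9/10 = 4.89
Slope factor = 1 + 0.4/20 = 1.02
ROS = 1.3 * 4.89 * 1.02 = 6.48 m/min

6.48


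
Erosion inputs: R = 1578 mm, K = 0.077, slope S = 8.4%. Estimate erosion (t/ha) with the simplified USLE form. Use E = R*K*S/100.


Formula: E = R * K * S / 100  (simplified USLE)
R * K = 1578 * 0.077 = 121.506
E = 121.506 * 8.4 / 100 = 10.21 t/ha

10.21


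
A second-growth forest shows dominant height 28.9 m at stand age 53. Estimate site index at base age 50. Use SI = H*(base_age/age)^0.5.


Formula: SI = H_dom * (base_age / age)^0.5
Age ratio = 50 / 53 = 0.9434
sqrt(age_ratio) = 0.97129
SI = 28.9 * 0.97129 = 28.1 m

28.1


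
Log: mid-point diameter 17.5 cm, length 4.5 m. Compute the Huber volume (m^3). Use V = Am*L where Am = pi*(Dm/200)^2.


Huber: V = Am * L,  Am = pi*(Dm/200)^2
Am = pi*(17.5/200)^2 = 0.024053 m^2
V = 0.024053*4.5 = 0.1082 m^3

0.1082


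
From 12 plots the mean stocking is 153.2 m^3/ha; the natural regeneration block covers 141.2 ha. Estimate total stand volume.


Formula: Total Volume = Mean Volume per ha * Total Area
Total Volume = 153.2 m^3/ha * 141.2 ha
Total Volume = 21632 m^3

21632


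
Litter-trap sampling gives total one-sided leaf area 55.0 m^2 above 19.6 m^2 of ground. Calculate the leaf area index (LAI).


Formula: LAI = total leaf area / ground area  (dimensionless)
LAI = 55.0 m^2 / 19.6 m^2
LAI = 2.81

2.81


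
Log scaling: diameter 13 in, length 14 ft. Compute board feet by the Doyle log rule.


Doyle: BF = (D - 4)^2 * L / 16
Adjusted diameter = 13 - 4 = 9 in
(D-4)^2 = 9^2 = 81
BF = 81 * 14 / 16 = 71 BF

71


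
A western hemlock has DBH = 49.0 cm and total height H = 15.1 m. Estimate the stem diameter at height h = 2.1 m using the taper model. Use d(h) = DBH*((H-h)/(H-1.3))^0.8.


Taper: d(h) = DBH * ((H - h) / (H - 1.3))^0.8
Numerator = H - h = 15.1 - 2.1 = 13.0 m
Denominator = H - 1.3 = 15.1 - 1.3 = 13.8 m
Ratio = 13.0 / 13.8 = 0.94203
d = 49.0 * 0.94203^0.8 = 46.7 cm

46.7


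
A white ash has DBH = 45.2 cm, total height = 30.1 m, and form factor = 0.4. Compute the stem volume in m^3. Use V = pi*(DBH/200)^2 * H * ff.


Formula: V = pi * (DBH/200)^2 * H * ff
Radius = DBH/200 = 45.2/200 = 0.226 m
Radius^2 = 0.226^2 = 0.051076 m^2
V = pi * 0.051076 * 30.1 * 0.4
V = 1.932 m^3

1.932


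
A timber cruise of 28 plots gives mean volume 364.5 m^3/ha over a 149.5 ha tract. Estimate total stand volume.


Formula: Total Volume = Mean Volume per ha * Total Area
Total Volume = 364.5 m^3/ha * 149.5 ha
Total Volume = 54493 m^3

54493


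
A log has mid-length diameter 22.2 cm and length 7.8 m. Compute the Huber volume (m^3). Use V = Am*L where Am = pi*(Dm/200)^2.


Huber: V = Am * L,  Am = pi*(Dm/200)^2
Am = pi*(22.2/200)^2 = 0.038708 m^2
V = 0.038708*7.8 = 0.3019 m^3

0.3019


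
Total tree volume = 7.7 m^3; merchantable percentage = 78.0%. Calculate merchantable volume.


Formula: MV = V_total * (merchantable_pct / 100)
Merchantable fraction = 78.0% / 100 = 0.78
MV = 7.7 m^3 * 0.78 = 6.006 m^3

6.006


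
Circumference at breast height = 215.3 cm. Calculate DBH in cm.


Formula: DBH = C / pi
DBH = 215.3 / pi
pi = 3.14159...
DBH = 68.5 cm

68.5


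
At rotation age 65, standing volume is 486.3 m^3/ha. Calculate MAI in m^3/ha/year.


Formula: MAI = Total Volume / Stand Age
MAI = 486.3 m^3/ha / 65 years
MAI = 7.48 m^3/ha/year

7.48
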